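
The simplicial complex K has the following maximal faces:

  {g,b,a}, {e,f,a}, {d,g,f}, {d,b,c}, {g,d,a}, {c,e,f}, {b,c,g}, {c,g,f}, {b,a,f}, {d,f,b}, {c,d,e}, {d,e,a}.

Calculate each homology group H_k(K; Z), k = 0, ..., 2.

K has 7 vertices, 18 edges, 12 triangles.
rank ∂_0 = 0, rank ∂_1 = 6 ⇒ b_0 = 7 − 0 − 6 = 1; all invariant factors of ∂_1 are 1 so no torsion. So H_0 ≅ Z.
rank ∂_1 = 6, rank ∂_2 = 12 ⇒ b_1 = 18 − 6 − 12 = 0; ∂_2 has invariant factor(s) [2] giving torsion. So H_1 ≅ Z/2.
rank ∂_2 = 12, rank ∂_3 = 0 ⇒ b_2 = 12 − 12 − 0 = 0. So H_2 ≅ 0.

H_0 ≅ Z,  H_1 ≅ Z/2,  H_2 = 0.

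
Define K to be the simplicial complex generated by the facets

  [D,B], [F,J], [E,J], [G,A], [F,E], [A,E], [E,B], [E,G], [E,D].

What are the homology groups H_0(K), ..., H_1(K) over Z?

H_0 = Z,  H_1 = Z^3.

K has 7 vertices, 9 edges.
rank ∂_0 = 0, rank ∂_1 = 6 ⇒ b_0 = 7 − 0 − 6 = 1; all invariant factors of ∂_1 are 1 so no torsion. So H_0 = Z.
rank ∂_1 = 6, rank ∂_2 = 0 ⇒ b_1 = 9 − 6 − 0 = 3. So H_1 = Z^3.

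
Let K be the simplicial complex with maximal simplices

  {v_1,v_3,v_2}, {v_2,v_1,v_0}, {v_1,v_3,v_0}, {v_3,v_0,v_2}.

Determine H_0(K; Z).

K has 4 vertices, 6 edges, 4 triangles.
rank ∂_0 = 0, rank ∂_1 = 3 ⇒ b_0 = 4 − 0 − 3 = 1; all invariant factors of ∂_1 are 1 so no torsion. So H_0 ≅ Z.

H_0 ≅ Z.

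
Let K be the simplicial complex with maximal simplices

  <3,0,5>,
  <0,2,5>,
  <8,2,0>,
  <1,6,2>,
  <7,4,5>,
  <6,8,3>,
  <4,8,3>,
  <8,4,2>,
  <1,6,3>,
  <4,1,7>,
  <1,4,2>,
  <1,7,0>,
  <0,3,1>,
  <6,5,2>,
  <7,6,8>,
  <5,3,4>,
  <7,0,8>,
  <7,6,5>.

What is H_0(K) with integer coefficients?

H_0 ≅ Z.

We work with the vertex ordering 0 < 1 < 2 < 3 < 4 < 5 < 6 < 7 < 8. The simplices of K, each written with vertices in increasing order, are:

  0-simplices (9): [0], [1], [2], [3], [4], [5], [6], [7], [8]
  1-simplices (27): (27 of them)
  2-simplices (18): [0,1,3], [0,1,7], [0,2,5], [0,2,8], [0,3,5], [0,7,8], [1,2,4], [1,2,6], [1,3,6], [1,4,7], [2,4,8], [2,5,6], [3,4,5], [3,4,8], [3,6,8], [4,5,7], [5,6,7], [6,7,8]

giving chain groups C_0 ≅ Z^9, C_1 ≅ Z^27, C_2 ≅ Z^18.

The boundary map ∂_1: C_1 → C_0 is given by ∂[p,q] = [q] − [p]. For instance
  ∂[3,4] = [4] − [3].
The resulting 9×27 matrix has rank 8, and its Smith normal form has invariant factors (1,1,1,1,1,1,1,1).

∂_2: C_2 → C_1 acts by ∂[p,q,r] = [q,r] − [p,r] + [p,q]. For instance
  ∂[1,2,4] = [2,4] − [1,4] + [1,2],
  ∂[0,1,7] = [1,7] − [0,7] + [0,1].
This gives a 27×18 integer matrix of rank 17; reducing to Smith normal form yields diagonal entries (1,1,1,1,1,1,1,1,1,1,1,1,1,1,1,1,1).

Now H_k = ker ∂_k / im ∂_{k+1}, so:

  H_0: rank C_0 − rank ∂_1 = 9 − 8 = 1, and the invariant factors of ∂_1 are all 1, so H_0 = Z.

(K is a triangulation of the torus T^2.)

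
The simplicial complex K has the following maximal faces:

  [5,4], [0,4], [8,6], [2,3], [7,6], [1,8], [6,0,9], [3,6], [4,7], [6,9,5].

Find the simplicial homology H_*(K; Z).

H_0 ≅ Z,  H_1 ≅ Z^2,  H_2 = 0.

K has 10 vertices, 13 edges, 2 triangles.
rank ∂_0 = 0, rank ∂_1 = 9 ⇒ b_0 = 10 − 0 − 9 = 1; all invariant factors of ∂_1 are 1 so no torsion. So H_0 ≅ Z.
rank ∂_1 = 9, rank ∂_2 = 2 ⇒ b_1 = 13 − 9 − 2 = 2; all invariant factors of ∂_2 are 1 so no torsion. So H_1 ≅ Z^2.
rank ∂_2 = 2, rank ∂_3 = 0 ⇒ b_2 = 2 − 2 − 0 = 0. So H_2 ≅ 0.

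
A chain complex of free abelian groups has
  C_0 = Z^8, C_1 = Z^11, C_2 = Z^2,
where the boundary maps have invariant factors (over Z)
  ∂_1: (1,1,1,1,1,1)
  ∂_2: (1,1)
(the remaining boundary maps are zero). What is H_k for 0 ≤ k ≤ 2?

H_0 ≅ Z^2,  H_1 ≅ Z^3,  H_2 = 0.

H_0: b_0 = 8 − 0 − 6 = 2; torsion from ∂_1 factors > 1: none. So H_0 ≅ Z^2.
H_1: b_1 = 11 − 6 − 2 = 3; torsion from ∂_2 factors > 1: none. So H_1 ≅ Z^3.
H_2: b_2 = 2 − 2 − 0 = 0; torsion from ∂_3 factors > 1: none. So H_2 ≅ 0.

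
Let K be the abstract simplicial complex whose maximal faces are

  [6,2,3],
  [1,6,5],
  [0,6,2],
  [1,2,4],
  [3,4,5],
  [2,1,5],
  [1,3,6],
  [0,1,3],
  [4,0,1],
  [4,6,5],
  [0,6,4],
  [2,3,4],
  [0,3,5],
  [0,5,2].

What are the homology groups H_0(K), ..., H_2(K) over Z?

K has 7 vertices, 21 edges, 14 triangles.
rank ∂_0 = 0, rank ∂_1 = 6 ⇒ b_0 = 7 − 0 − 6 = 1; all invariant factors of ∂_1 are 1 so no torsion. So H_0 ≅ Z.
rank ∂_1 = 6, rank ∂_2 = 13 ⇒ b_1 = 21 − 6 − 13 = 2; all invariant factors of ∂_2 are 1 so no torsion. So H_1 ≅ Z^2.
rank ∂_2 = 13, rank ∂_3 = 0 ⇒ b_2 = 14 − 13 − 0 = 1. So H_2 ≅ Z.

H_0 ≅ Z,  H_1 ≅ Z^2,  H_2 ≅ Z.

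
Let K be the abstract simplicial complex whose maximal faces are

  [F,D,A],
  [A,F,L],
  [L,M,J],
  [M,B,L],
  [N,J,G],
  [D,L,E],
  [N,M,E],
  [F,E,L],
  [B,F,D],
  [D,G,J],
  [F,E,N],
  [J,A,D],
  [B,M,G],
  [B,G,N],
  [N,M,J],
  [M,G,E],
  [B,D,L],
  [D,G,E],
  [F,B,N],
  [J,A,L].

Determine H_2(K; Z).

Fix the vertex order A < B < D < E < F < G < J < L < M < N and write every simplex with vertices in increasing order. Then dim K = 2 and the simplices of K are:

  0-simplices (10): A, B, D, E, F, G, J, L, M, N
  1-simplices (30): AD, AF, AJ, AL, BD, BF, BG, BL, BM, BN, DE, DF, DG, DJ, DL, EF, EG, EL, EM, EN, FL, FN, GJ, GM, GN, JL, JM, JN, LM, MN
  2-simplices (20): ADF, ADJ, AFL, AJL, BDF, BDL, BFN, BGM, BGN, BLM, DEG, DEL, DGJ, EFL, EFN, EGM, EMN, GJN, JLM, JMN

giving chain groups C_0 ≅ Z^10, C_1 ≅ Z^30, C_2 ≅ Z^20.

Boundary ∂_1: C_1 → C_0 maps an edge to its endpoints' difference, ∂[p,q] = q − p. For instance
  ∂DE = E − D.
This gives a 10×30 integer matrix of rank 9; reducing to Smith normal form yields diagonal entries (1,1,1,1,1,1,1,1,1).

∂_2: C_2 → C_1 sends each 2-simplex [p,q,r] to [q,r] − [p,r] + [p,q]. For instance
  ∂DEL = EL − DL + DE,
  ∂BDF = DF − BF + BD.
The 30×20 boundary matrix has rank 20 and Smith normal form diag(1,1,1,1,1,1,1,1,1,1,1,1,1,1,1,1,1,1,1,2).

Reading off H_k = ker ∂_k / im ∂_{k+1}:

  H_2: rank ker ∂_2 − rank ∂_3 = (20 − 20) − 0 = 0, and there is no ∂_3, so H_2 = 0.

H_2 = 0.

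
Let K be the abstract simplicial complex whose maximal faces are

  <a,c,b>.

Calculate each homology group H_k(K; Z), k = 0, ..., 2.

Fix the vertex order a < b < c and write every simplex with vertices in increasing order. Then dim K = 2 and the simplices of K are:

  0-simplices (3): a, b, c
  1-simplices (3): ab, ac, bc
  2-simplices (1): abc

giving chain groups C_0 ≅ Z^3, C_1 ≅ Z^3, C_2 ≅ Z^1.

The boundary map ∂_1: C_1 → C_0 sends each edge [p,q] (with p < q) to q − p. For instance
  ∂ab = b − a.
The 3×3 boundary matrix has rank 2 and Smith normal form diag(1,1).

∂_2: C_2 → C_1 acts by ∂[p,q,r] = [q,r] − [p,r] + [p,q]. For instance
  ∂abc = bc − ac + ab.
As a 3×1 matrix over Z this has rank 1, with invariant factors (1).

Computing H_k = (kernel of ∂_k) / (image of ∂_{k+1}):

  H_0: rank C_0 − rank ∂_1 = 3 − 2 = 1, and the invariant factors of ∂_1 are all 1, so H_0 = Z.
  H_1: rank ker ∂_1 − rank ∂_2 = (3 − 2) − 1 = 0, and the invariant factors of ∂_2 are all 1, so H_1 = 0.
  H_2: rank ker ∂_2 − rank ∂_3 = (1 − 1) − 0 = 0, and there is no ∂_3, so H_2 = 0.

H_0 = Z,  H_1 = 0,  H_2 = 0.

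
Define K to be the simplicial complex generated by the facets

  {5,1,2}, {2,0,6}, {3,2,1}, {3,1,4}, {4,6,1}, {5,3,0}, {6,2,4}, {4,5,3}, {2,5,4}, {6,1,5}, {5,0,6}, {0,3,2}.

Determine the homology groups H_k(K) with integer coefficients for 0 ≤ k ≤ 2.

H_0 ≅ Z,  H_1 ≅ Z/2,  H_2 = 0.

Fix the vertex order 0 < 1 < 2 < 3 < 4 < 5 < 6 and write every simplex with vertices in increasing order. Then dim K = 2 and the simplices of K are:

  0-simplices (7): [0], [1], [2], [3], [4], [5], [6]
  1-simplices (18): [0,2], [0,3], [0,5], [0,6], [1,2], [1,3], [1,4], [1,5], [1,6], [2,3], [2,4], [2,5], [2,6], [3,4], [3,5], [4,5], [4,6], [5,6]
  2-simplices (12): [0,2,3], [0,2,6], [0,3,5], [0,5,6], [1,2,3], [1,2,5], [1,3,4], [1,4,6], [1,5,6], [2,4,5], [2,4,6], [3,4,5]

so the chain groups are C_0 ≅ Z^7, C_1 ≅ Z^18, C_2 ≅ Z^12.

∂_1: C_1 → C_0 maps an edge to its endpoints' difference, ∂[p,q] = q − p. For instance
  ∂[2,5] = [5] − [2].
The resulting 7×18 matrix has rank 6, and its Smith normal form has invariant factors (1,1,1,1,1,1).

∂_2: C_2 → C_1 acts by ∂[p,q,r] = [q,r] − [p,r] + [p,q]. For instance
  ∂[0,2,6] = [2,6] − [0,6] + [0,2],
  ∂[0,5,6] = [5,6] − [0,6] + [0,5].
This gives a 18×12 integer matrix of rank 12; reducing to Smith normal form yields diagonal entries (1,1,1,1,1,1,1,1,1,1,1,2).

From H_k ≅ ker(∂_k) / im(∂_{k+1}) we obtain:

  H_0: rank C_0 − rank ∂_1 = 7 − 6 = 1, and the invariant factors of ∂_1 are all 1, so H_0 = Z.
  H_1: rank ker ∂_1 − rank ∂_2 = (18 − 6) − 12 = 0, and ∂_2 has invariant factor 2 > 1, so H_1 = Z/2.
  H_2: rank ker ∂_2 − rank ∂_3 = (12 − 12) − 0 = 0, and there is no ∂_3, so H_2 = 0.

(K is a triangulation of the real projective plane RP^2.)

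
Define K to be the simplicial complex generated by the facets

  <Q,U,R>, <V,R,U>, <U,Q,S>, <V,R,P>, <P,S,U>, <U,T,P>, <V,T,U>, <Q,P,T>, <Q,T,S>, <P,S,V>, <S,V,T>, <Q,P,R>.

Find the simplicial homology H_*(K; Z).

Take the total order P < Q < R < S < T < U < V on the vertex set. Then K (dimension 2) consists of the simplices:

  0-simplices (7): P, Q, R, S, T, U, V
  1-simplices (18): PQ, PR, PS, PT, PU, PV, QR, QS, QT, QU, RU, RV, ST, SU, SV, TU, TV, UV
  2-simplices (12): PQR, PQT, PRV, PSU, PSV, PTU, QRU, QST, QSU, RUV, STV, TUV

so the chain groups are C_0 ≅ Z^7, C_1 ≅ Z^18, C_2 ≅ Z^12.

Boundary ∂_1: C_1 → C_0 maps an edge to its endpoints' difference, ∂[p,q] = q − p.
The 7×18 boundary matrix has rank 6 and Smith normal form diag(1,1,1,1,1,1).

Boundary ∂_2: C_2 → C_1 acts by ∂[p,q,r] = [q,r] − [p,r] + [p,q]. For instance
  ∂RUV = UV − RV + RU,
  ∂PQR = QR − PR + PQ.
The 18×12 boundary matrix has rank 12 and Smith normal form diag(1,1,1,1,1,1,1,1,1,1,1,2).

Now H_k = ker ∂_k / im ∂_{k+1}, so:

  H_0: rank C_0 − rank ∂_1 = 7 − 6 = 1, and the invariant factors of ∂_1 are all 1, so H_0 ≅ Z.
  H_1: rank ker ∂_1 − rank ∂_2 = (18 − 6) − 12 = 0, and ∂_2 has invariant factor 2 > 1, so H_1 ≅ Z/2.
  H_2: rank ker ∂_2 − rank ∂_3 = (12 − 12) − 0 = 0, and there is no ∂_3, so H_2 ≅ 0.

As a check, the Euler characteristic is 7 − 18 + 12 = 1, which agrees with 1 − 0 + 0 = 1.
(K is a triangulation of the real projective plane RP^2.)

H_0 ≅ Z,  H_1 ≅ Z/2,  H_2 = 0.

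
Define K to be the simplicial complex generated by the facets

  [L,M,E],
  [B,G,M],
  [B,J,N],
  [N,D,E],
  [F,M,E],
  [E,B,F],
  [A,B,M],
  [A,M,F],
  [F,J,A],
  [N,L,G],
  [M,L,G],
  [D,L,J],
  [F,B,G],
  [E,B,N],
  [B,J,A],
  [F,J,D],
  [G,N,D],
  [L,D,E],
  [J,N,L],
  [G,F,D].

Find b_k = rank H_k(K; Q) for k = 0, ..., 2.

b_0 = 1, b_1 = 1, b_2 = 0.

Fix the vertex order A < B < D < E < F < G < J < L < M < N and write every simplex with vertices in increasing order. Then dim K = 2 and the simplices of K are:

  0-simplices (10): A, B, D, E, F, G, J, L, M, N
  1-simplices (30): AB, AF, AJ, AM, BE, BF, BG, BJ, BM, BN, DE, DF, DG, DJ, DL, DN, EF, EL, EM, EN, FG, FJ, FM, GL, GM, GN, JL, JN, LM, LN
  2-simplices (20): ABJ, ABM, AFJ, AFM, BEF, BEN, BFG, BGM, BJN, DEL, DEN, DFG, DFJ, DGN, DJL, EFM, ELM, GLM, GLN, JLN

Hence C_0 ≅ Z^10, C_1 ≅ Z^30, C_2 ≅ Z^20.

∂_1: C_1 → C_0 is given by ∂[p,q] = [q] − [p].
The resulting 10×30 matrix has rank 9, and its Smith normal form has invariant factors (1,1,1,1,1,1,1,1,1).

Boundary ∂_2: C_2 → C_1 maps a triangle to the signed sum of its edges. For instance
  ∂BGM = GM − BM + BG,
  ∂DJL = JL − DL + DJ.
The 30×20 boundary matrix has rank 20 and Smith normal form diag(1,1,1,1,1,1,1,1,1,1,1,1,1,1,1,1,1,1,1,2).

Reading off H_k = ker ∂_k / im ∂_{k+1}:

  H_0: rank C_0 − rank ∂_1 = 10 − 9 = 1, and the invariant factors of ∂_1 are all 1, so H_0 ≅ Z.
  H_1: rank ker ∂_1 − rank ∂_2 = (30 − 9) − 20 = 1, and ∂_2 has invariant factor 2 > 1, so H_1 ≅ Z ⊕ Z/2.
  H_2: rank ker ∂_2 − rank ∂_3 = (20 − 20) − 0 = 0, and there is no ∂_3, so H_2 ≅ 0.

Hence the Betti numbers are b_0 = 1, b_1 = 1, b_2 = 0.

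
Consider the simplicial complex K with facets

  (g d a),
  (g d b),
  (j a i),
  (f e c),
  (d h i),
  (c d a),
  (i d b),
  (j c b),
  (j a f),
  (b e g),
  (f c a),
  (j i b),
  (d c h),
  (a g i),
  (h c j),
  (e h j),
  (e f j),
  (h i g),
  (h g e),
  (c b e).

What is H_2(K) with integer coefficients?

We work with the vertex ordering a < b < c < d < e < f < g < h < i < j. The simplices of K, each written with vertices in increasing order, are:

  0-simplices (10): a, b, c, d, e, f, g, h, i, j
  1-simplices (30): ac, ad, af, ag, ai, aj, bc, bd, be, bg, bi, bj, cd, ce, cf, ch, cj, dg, dh, di, ef, eg, eh, ej, fj, gh, gi, hi, hj, ij
  2-simplices (20): acd, acf, adg, afj, agi, aij, bce, bcj, bdg, bdi, beg, bij, cdh, cef, chj, dhi, efj, egh, ehj, ghi

Hence C_0 ≅ Z^10, C_1 ≅ Z^30, C_2 ≅ Z^20.

Boundary ∂_1: C_1 → C_0 sends each edge [p,q] (with p < q) to q − p. For instance
  ∂hj = j − h.
This gives a 10×30 integer matrix of rank 9; reducing to Smith normal form yields diagonal entries (1,1,1,1,1,1,1,1,1).

Boundary ∂_2: C_2 → C_1 maps a triangle to the signed sum of its edges. For instance
  ∂dhi = hi − di + dh,
  ∂bce = ce − be + bc.
The resulting 30×20 matrix has rank 20, and its Smith normal form has invariant factors (1,1,1,1,1,1,1,1,1,1,1,1,1,1,1,1,1,1,1,2).

Now H_k = ker ∂_k / im ∂_{k+1}, so:

  H_2: rank ker ∂_2 − rank ∂_3 = (20 − 20) − 0 = 0, and there is no ∂_3, so H_2 ≅ 0.

(K is a triangulation of the Klein bottle.)

H_2 ≅ 0.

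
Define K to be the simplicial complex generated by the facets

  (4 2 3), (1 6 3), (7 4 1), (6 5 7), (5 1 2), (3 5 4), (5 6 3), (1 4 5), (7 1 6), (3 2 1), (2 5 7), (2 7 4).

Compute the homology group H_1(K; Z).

H_1 = Z_2.

Fix the vertex order 1 < 2 < 3 < 4 < 5 < 6 < 7 and write every simplex with vertices in increasing order. Then dim K = 2 and the simplices of K are:

  0-simplices (7): [1], [2], [3], [4], [5], [6], [7]
  1-simplices (18): [1,2], [1,3], [1,4], [1,5], [1,6], [1,7], [2,3], [2,4], [2,5], [2,7], [3,4], [3,5], [3,6], [4,5], [4,7], [5,6], [5,7], [6,7]
  2-simplices (12): [1,2,3], [1,2,5], [1,3,6], [1,4,5], [1,4,7], [1,6,7], [2,3,4], [2,4,7], [2,5,7], [3,4,5], [3,5,6], [5,6,7]

giving chain groups C_0 ≅ Z^7, C_1 ≅ Z^18, C_2 ≅ Z^12.

Boundary ∂_1: C_1 → C_0 sends each edge [p,q] (with p < q) to q − p. For instance
  ∂[5,7] = [7] − [5].
As a 7×18 matrix over Z this has rank 6, with invariant factors (1,1,1,1,1,1).

Boundary ∂_2: C_2 → C_1 maps a triangle to the signed sum of its edges. For instance
  ∂[3,5,6] = [5,6] − [3,6] + [3,5],
  ∂[1,2,5] = [2,5] − [1,5] + [1,2].
This gives a 18×12 integer matrix of rank 12; reducing to Smith normal form yields diagonal entries (1,1,1,1,1,1,1,1,1,1,1,2).

Reading off H_k = ker ∂_k / im ∂_{k+1}:

  H_1: rank ker ∂_1 − rank ∂_2 = (18 − 6) − 12 = 0, and ∂_2 has invariant factor 2 > 1, so H_1 = Z_2.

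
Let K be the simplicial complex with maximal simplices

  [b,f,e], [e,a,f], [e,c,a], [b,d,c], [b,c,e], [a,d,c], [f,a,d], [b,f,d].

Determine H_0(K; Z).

H_0 ≅ Z.

Take the total order a < b < c < d < e < f on the vertex set. Then K (dimension 2) consists of the simplices:

  0-simplices (6): a, b, c, d, e, f
  1-simplices (12): ac, ad, ae, af, bc, bd, be, bf, cd, ce, df, ef
  2-simplices (8): acd, ace, adf, aef, bcd, bce, bdf, bef

Hence C_0 ≅ Z^6, C_1 ≅ Z^12, C_2 ≅ Z^8.

∂_1: C_1 → C_0 is given by ∂[p,q] = [q] − [p].
This gives a 6×12 integer matrix of rank 5; reducing to Smith normal form yields diagonal entries (1,1,1,1,1).

The boundary map ∂_2: C_2 → C_1 maps a triangle to the signed sum of its edges. For instance
  ∂bce = ce − be + bc,
  ∂bef = ef − bf + be.
This gives a 12×8 integer matrix of rank 7; reducing to Smith normal form yields diagonal entries (1,1,1,1,1,1,1).

Now H_k = ker ∂_k / im ∂_{k+1}, so:

  H_0: rank C_0 − rank ∂_1 = 6 − 5 = 1, and the invariant factors of ∂_1 are all 1, so H_0 ≅ Z.

(K is a triangulation of the 2-sphere S^2.)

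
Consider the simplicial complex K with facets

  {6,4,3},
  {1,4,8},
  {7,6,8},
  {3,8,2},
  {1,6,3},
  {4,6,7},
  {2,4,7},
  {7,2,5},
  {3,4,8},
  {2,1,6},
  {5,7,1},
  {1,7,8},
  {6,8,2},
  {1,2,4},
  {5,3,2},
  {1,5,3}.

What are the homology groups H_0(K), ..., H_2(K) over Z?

Take the total order 1 < 2 < 3 < 4 < 5 < 6 < 7 < 8 on the vertex set. Then K (dimension 2) consists of the simplices:

  0-simplices (8): [1], [2], [3], [4], [5], [6], [7], [8]
  1-simplices (24): (24 of them)
  2-simplices (16): [1,2,4], [1,2,6], [1,3,5], [1,3,6], [1,4,8], [1,5,7], [1,7,8], [2,3,5], [2,3,8], [2,4,7], [2,5,7], [2,6,8], [3,4,6], [3,4,8], [4,6,7], [6,7,8]

giving chain groups C_0 ≅ Z^8, C_1 ≅ Z^24, C_2 ≅ Z^16.

The boundary map ∂_1: C_1 → C_0 sends each edge [p,q] (with p < q) to q − p.
This gives a 8×24 integer matrix of rank 7; reducing to Smith normal form yields diagonal entries (1,1,1,1,1,1,1).

The boundary map ∂_2: C_2 → C_1 sends each 2-simplex [p,q,r] to [q,r] − [p,r] + [p,q]. For instance
  ∂[2,5,7] = [5,7] − [2,7] + [2,5],
  ∂[6,7,8] = [7,8] − [6,8] + [6,7].
As a 24×16 matrix over Z this has rank 15, with invariant factors (1,1,1,1,1,1,1,1,1,1,1,1,1,1,1).

Reading off H_k = ker ∂_k / im ∂_{k+1}:

  H_0: rank C_0 − rank ∂_1 = 8 − 7 = 1, and the invariant factors of ∂_1 are all 1, so H_0 = Z.
  H_1: rank ker ∂_1 − rank ∂_2 = (24 − 7) − 15 = 2, and the invariant factors of ∂_2 are all 1, so H_1 = Z^2.
  H_2: rank ker ∂_2 − rank ∂_3 = (16 − 15) − 0 = 1, and there is no ∂_3, so H_2 = Z.

H_0 ≅ Z,  H_1 ≅ Z^2,  H_2 ≅ Z.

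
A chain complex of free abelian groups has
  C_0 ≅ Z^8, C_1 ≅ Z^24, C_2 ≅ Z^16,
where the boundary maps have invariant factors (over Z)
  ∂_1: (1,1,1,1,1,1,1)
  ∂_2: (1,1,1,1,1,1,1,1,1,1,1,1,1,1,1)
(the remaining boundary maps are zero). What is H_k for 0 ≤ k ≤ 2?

H_0 ≅ Z,  H_1 ≅ Z^2,  H_2 ≅ Z.

H_0: b_0 = 8 − 0 − 7 = 1; torsion from ∂_1 factors > 1: none. So H_0 ≅ Z.
H_1: b_1 = 24 − 7 − 15 = 2; torsion from ∂_2 factors > 1: none. So H_1 ≅ Z^2.
H_2: b_2 = 16 − 15 − 0 = 1; torsion from ∂_3 factors > 1: none. So H_2 ≅ Z.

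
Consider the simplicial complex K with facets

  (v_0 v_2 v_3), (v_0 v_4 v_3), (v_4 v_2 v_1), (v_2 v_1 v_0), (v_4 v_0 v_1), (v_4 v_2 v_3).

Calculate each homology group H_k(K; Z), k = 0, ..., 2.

H_0 ≅ Z,  H_1 = 0,  H_2 ≅ Z.

Fix the vertex order v_0 < v_1 < v_2 < v_3 < v_4 and write every simplex with vertices in increasing order. Then dim K = 2 and the simplices of K are:

  0-simplices (5): [v_0], [v_1], [v_2], [v_3], [v_4]
  1-simplices (9): [v_0,v_1], [v_0,v_2], [v_0,v_3], [v_0,v_4], [v_1,v_2], [v_1,v_4], [v_2,v_3], [v_2,v_4], [v_3,v_4]
  2-simplices (6): [v_0,v_1,v_2], [v_0,v_1,v_4], [v_0,v_2,v_3], [v_0,v_3,v_4], [v_1,v_2,v_4], [v_2,v_3,v_4]

so the chain groups are C_0 ≅ Z^5, C_1 ≅ Z^9, C_2 ≅ Z^6.

Boundary ∂_1: C_1 → C_0 sends each edge [p,q] (with p < q) to q − p.
This gives a 5×9 integer matrix of rank 4; reducing to Smith normal form yields diagonal entries (1,1,1,1).

∂_2: C_2 → C_1 maps a triangle to the signed sum of its edges. For instance
  ∂[v_1,v_2,v_4] = [v_2,v_4] − [v_1,v_4] + [v_1,v_2],
  ∂[v_0,v_2,v_3] = [v_2,v_3] − [v_0,v_3] + [v_0,v_2].
As a 9×6 matrix over Z this has rank 5, with invariant factors (1,1,1,1,1).

Now H_k = ker ∂_k / im ∂_{k+1}, so:

  H_0: rank C_0 − rank ∂_1 = 5 − 4 = 1, and the invariant factors of ∂_1 are all 1, so H_0 = Z.
  H_1: rank ker ∂_1 − rank ∂_2 = (9 − 4) − 5 = 0, and the invariant factors of ∂_2 are all 1, so H_1 = 0.
  H_2: rank ker ∂_2 − rank ∂_3 = (6 − 5) − 0 = 1, and there is no ∂_3, so H_2 = Z.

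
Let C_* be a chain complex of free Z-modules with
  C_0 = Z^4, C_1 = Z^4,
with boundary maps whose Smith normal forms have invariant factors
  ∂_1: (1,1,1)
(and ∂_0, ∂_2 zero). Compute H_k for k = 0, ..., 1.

H_0: b_0 = 4 − 0 − 3 = 1; torsion from ∂_1 factors > 1: none. So H_0 ≅ Z.
H_1: b_1 = 4 − 3 − 0 = 1; torsion from ∂_2 factors > 1: none. So H_1 ≅ Z.

H_0 ≅ Z,  H_1 ≅ Z.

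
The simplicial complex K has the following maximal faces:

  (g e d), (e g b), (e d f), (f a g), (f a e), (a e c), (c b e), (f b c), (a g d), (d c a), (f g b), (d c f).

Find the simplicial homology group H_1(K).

We work with the vertex ordering a < b < c < d < e < f < g. The simplices of K, each written with vertices in increasing order, are:

  0-simplices (7): a, b, c, d, e, f, g
  1-simplices (18): ac, ad, ae, af, ag, bc, be, bf, bg, cd, ce, cf, de, df, dg, ef, eg, fg
  2-simplices (12): acd, ace, adg, aef, afg, bce, bcf, beg, bfg, cdf, def, deg

so the chain groups are C_0 ≅ Z^7, C_1 ≅ Z^18, C_2 ≅ Z^12.

∂_1: C_1 → C_0 maps an edge to its endpoints' difference, ∂[p,q] = q − p. For instance
  ∂ad = d − a.
As a 7×18 matrix over Z this has rank 6, with invariant factors (1,1,1,1,1,1).

∂_2: C_2 → C_1 maps a triangle to the signed sum of its edges. For instance
  ∂cdf = df − cf + cd,
  ∂bcf = cf − bf + bc.
The resulting 18×12 matrix has rank 12, and its Smith normal form has invariant factors (1,1,1,1,1,1,1,1,1,1,1,2).

From H_k ≅ ker(∂_k) / im(∂_{k+1}) we obtain:

  H_1: rank ker ∂_1 − rank ∂_2 = (18 − 6) − 12 = 0, and ∂_2 has invariant factor 2 > 1, so H_1 = Z/2Z.

(K is a triangulation of the real projective plane RP^2.)

H_1 ≅ Z/2Z.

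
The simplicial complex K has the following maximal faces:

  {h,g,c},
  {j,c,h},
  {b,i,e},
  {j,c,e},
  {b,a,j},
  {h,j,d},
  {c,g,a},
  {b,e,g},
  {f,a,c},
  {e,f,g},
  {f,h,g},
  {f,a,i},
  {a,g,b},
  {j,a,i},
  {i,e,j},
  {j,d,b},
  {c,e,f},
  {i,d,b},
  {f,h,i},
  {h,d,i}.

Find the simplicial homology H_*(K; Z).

Order the vertices as a < b < c < d < e < f < g < h < i < j. Listing each simplex with vertices in this order, K has dimension 2 with simplices:

  0-simplices (10): a, b, c, d, e, f, g, h, i, j
  1-simplices (30): ab, ac, af, ag, ai, aj, bd, be, bg, bi, bj, ce, cf, cg, ch, cj, dh, di, dj, ef, eg, ei, ej, fg, fh, fi, gh, hi, hj, ij
  2-simplices (20): abg, abj, acf, acg, afi, aij, bdi, bdj, beg, bei, cef, cej, cgh, chj, dhi, dhj, efg, eij, fgh, fhi

so the chain groups are C_0 ≅ Z^10, C_1 ≅ Z^30, C_2 ≅ Z^20.

The boundary map ∂_1: C_1 → C_0 is given by ∂[p,q] = [q] − [p]. For instance
  ∂fi = i − f.
The 10×30 boundary matrix has rank 9 and Smith normal form diag(1,1,1,1,1,1,1,1,1).

Boundary ∂_2: C_2 → C_1 acts by ∂[p,q,r] = [q,r] − [p,r] + [p,q]. For instance
  ∂aij = ij − aj + ai,
  ∂bdi = di − bi + bd.
This gives a 30×20 integer matrix of rank 20; reducing to Smith normal form yields diagonal entries (1,1,1,1,1,1,1,1,1,1,1,1,1,1,1,1,1,1,1,2).

Reading off H_k = ker ∂_k / im ∂_{k+1}:

  H_0: rank C_0 − rank ∂_1 = 10 − 9 = 1, and the invariant factors of ∂_1 are all 1, so H_0 = Z.
  H_1: rank ker ∂_1 − rank ∂_2 = (30 − 9) − 20 = 1, and ∂_2 has invariant factor 2 > 1, so H_1 = Z ⊕ Z_2.
  H_2: rank ker ∂_2 − rank ∂_3 = (20 − 20) − 0 = 0, and there is no ∂_3, so H_2 = 0.

(K is a triangulation of the Klein bottle.)

H_0 ≅ Z,  H_1 ≅ Z ⊕ Z_2,  H_2 = 0.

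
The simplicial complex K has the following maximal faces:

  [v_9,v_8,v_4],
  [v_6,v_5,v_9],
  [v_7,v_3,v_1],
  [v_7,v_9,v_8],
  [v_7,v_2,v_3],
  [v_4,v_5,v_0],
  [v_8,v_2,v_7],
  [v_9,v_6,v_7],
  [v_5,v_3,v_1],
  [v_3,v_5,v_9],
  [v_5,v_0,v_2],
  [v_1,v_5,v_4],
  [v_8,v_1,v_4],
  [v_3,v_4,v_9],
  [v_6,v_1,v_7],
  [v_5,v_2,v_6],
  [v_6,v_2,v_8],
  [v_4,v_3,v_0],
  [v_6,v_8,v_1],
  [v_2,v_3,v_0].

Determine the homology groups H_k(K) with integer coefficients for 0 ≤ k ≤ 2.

Take the total order v_0 < v_1 < v_2 < v_3 < v_4 < v_5 < v_6 < v_7 < v_8 < v_9 on the vertex set. Then K (dimension 2) consists of the simplices:

  0-simplices (10): [v_0], [v_1], [v_2], [v_3], [v_4], [v_5], [v_6], [v_7], [v_8], [v_9]
  1-simplices (30): (30 of them)
  2-simplices (20): (20 of them)

so the chain groups are C_0 ≅ Z^10, C_1 ≅ Z^30, C_2 ≅ Z^20.

Boundary ∂_1: C_1 → C_0 maps an edge to its endpoints' difference, ∂[p,q] = q − p.
This gives a 10×30 integer matrix of rank 9; reducing to Smith normal form yields diagonal entries (1,1,1,1,1,1,1,1,1).

The boundary map ∂_2: C_2 → C_1 maps a triangle to the signed sum of its edges. For instance
  ∂[v_0,v_4,v_5] = [v_4,v_5] − [v_0,v_5] + [v_0,v_4],
  ∂[v_2,v_5,v_6] = [v_5,v_6] − [v_2,v_6] + [v_2,v_5].
The 30×20 boundary matrix has rank 20 and Smith normal form diag(1,1,1,1,1,1,1,1,1,1,1,1,1,1,1,1,1,1,1,2).

From H_k ≅ ker(∂_k) / im(∂_{k+1}) we obtain:

  H_0: rank C_0 − rank ∂_1 = 10 − 9 = 1, and the invariant factors of ∂_1 are all 1, so H_0 ≅ Z.
  H_1: rank ker ∂_1 − rank ∂_2 = (30 − 9) − 20 = 1, and ∂_2 has invariant factor 2 > 1, so H_1 ≅ Z ⊕ Z/2.
  H_2: rank ker ∂_2 − rank ∂_3 = (20 − 20) − 0 = 0, and there is no ∂_3, so H_2 ≅ 0.

As a check, the Euler characteristic is 10 − 30 + 20 = 0, which agrees with 1 − 1 + 0 = 0.
(K is a triangulation of the Klein bottle.)

H_0 ≅ Z,  H_1 ≅ Z ⊕ Z/2,  H_2 = 0.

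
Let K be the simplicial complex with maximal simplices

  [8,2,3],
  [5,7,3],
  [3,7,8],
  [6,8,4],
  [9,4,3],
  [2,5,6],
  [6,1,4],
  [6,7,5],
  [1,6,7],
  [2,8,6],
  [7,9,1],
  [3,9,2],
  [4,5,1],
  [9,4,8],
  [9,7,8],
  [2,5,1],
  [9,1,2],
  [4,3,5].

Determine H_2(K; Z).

Fix the vertex order 1 < 2 < 3 < 4 < 5 < 6 < 7 < 8 < 9 and write every simplex with vertices in increasing order. Then dim K = 2 and the simplices of K are:

  0-simplices (9): [1], [2], [3], [4], [5], [6], [7], [8], [9]
  1-simplices (27): (27 of them)
  2-simplices (18): [1,2,5], [1,2,9], [1,4,5], [1,4,6], [1,6,7], [1,7,9], [2,3,8], [2,3,9], [2,5,6], [2,6,8], [3,4,5], [3,4,9], [3,5,7], [3,7,8], [4,6,8], [4,8,9], [5,6,7], [7,8,9]

giving chain groups C_0 ≅ Z^9, C_1 ≅ Z^27, C_2 ≅ Z^18.

The boundary map ∂_1: C_1 → C_0 is given by ∂[p,q] = [q] − [p].
The resulting 9×27 matrix has rank 8, and its Smith normal form has invariant factors (1,1,1,1,1,1,1,1).

∂_2: C_2 → C_1 maps a triangle to the signed sum of its edges. For instance
  ∂[5,6,7] = [6,7] − [5,7] + [5,6],
  ∂[2,3,8] = [3,8] − [2,8] + [2,3].
The resulting 27×18 matrix has rank 18, and its Smith normal form has invariant factors (1,1,1,1,1,1,1,1,1,1,1,1,1,1,1,1,1,2).

From H_k ≅ ker(∂_k) / im(∂_{k+1}) we obtain:

  H_2: rank ker ∂_2 − rank ∂_3 = (18 − 18) − 0 = 0, and there is no ∂_3, so H_2 = 0.

(K is a triangulation of the Klein bottle.)

H_2 = 0.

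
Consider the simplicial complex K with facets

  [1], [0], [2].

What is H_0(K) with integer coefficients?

Order the vertices as 0 < 1 < 2. Listing each simplex with vertices in this order, K has dimension 0 with simplices:

  0-simplices (3): [0], [1], [2]

giving chain groups C_0 ≅ Z^3.

Computing H_k = (kernel of ∂_k) / (image of ∂_{k+1}):

  H_0: rank C_0 − rank ∂_1 = 3 − 0 = 3, and there is no ∂_1, so H_0 = Z^3.

(K is a triangulation of a set of 3 points.)

H_0 ≅ Z^3.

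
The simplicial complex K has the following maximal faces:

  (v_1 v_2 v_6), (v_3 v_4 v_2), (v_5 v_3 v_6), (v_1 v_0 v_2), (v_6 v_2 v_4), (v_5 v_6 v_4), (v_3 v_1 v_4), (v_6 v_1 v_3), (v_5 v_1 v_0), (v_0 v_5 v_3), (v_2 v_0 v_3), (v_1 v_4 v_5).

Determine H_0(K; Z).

Take the total order v_0 < v_1 < v_2 < v_3 < v_4 < v_5 < v_6 on the vertex set. Then K (dimension 2) consists of the simplices:

  0-simplices (7): [v_0], [v_1], [v_2], [v_3], [v_4], [v_5], [v_6]
  1-simplices (18): (18 of them)
  2-simplices (12): (12 of them)

giving chain groups C_0 ≅ Z^7, C_1 ≅ Z^18, C_2 ≅ Z^12.

∂_1: C_1 → C_0 is given by ∂[p,q] = [q] − [p]. For instance
  ∂[v_2,v_3] = [v_3] − [v_2].
The resulting 7×18 matrix has rank 6, and its Smith normal form has invariant factors (1,1,1,1,1,1).

Boundary ∂_2: C_2 → C_1 maps a triangle to the signed sum of its edges. For instance
  ∂[v_0,v_2,v_3] = [v_2,v_3] − [v_0,v_3] + [v_0,v_2],
  ∂[v_0,v_3,v_5] = [v_3,v_5] − [v_0,v_5] + [v_0,v_3].
As a 18×12 matrix over Z this has rank 12, with invariant factors (1,1,1,1,1,1,1,1,1,1,1,2).

Now H_k = ker ∂_k / im ∂_{k+1}, so:

  H_0: rank C_0 − rank ∂_1 = 7 − 6 = 1, and the invariant factors of ∂_1 are all 1, so H_0 ≅ Z.

H_0 ≅ Z.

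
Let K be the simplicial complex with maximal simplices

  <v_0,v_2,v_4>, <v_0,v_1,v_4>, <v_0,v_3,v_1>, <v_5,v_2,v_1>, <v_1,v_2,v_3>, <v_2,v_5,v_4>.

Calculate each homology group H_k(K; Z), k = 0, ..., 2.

We work with the vertex ordering v_0 < v_1 < v_2 < v_3 < v_4 < v_5. The simplices of K, each written with vertices in increasing order, are:

  0-simplices (6): [v_0], [v_1], [v_2], [v_3], [v_4], [v_5]
  1-simplices (12): [v_0,v_1], [v_0,v_2], [v_0,v_3], [v_0,v_4], [v_1,v_2], [v_1,v_3], [v_1,v_4], [v_1,v_5], [v_2,v_3], [v_2,v_4], [v_2,v_5], [v_4,v_5]
  2-simplices (6): [v_0,v_1,v_3], [v_0,v_1,v_4], [v_0,v_2,v_4], [v_1,v_2,v_3], [v_1,v_2,v_5], [v_2,v_4,v_5]

so the chain groups are C_0 ≅ Z^6, C_1 ≅ Z^12, C_2 ≅ Z^6.

Boundary ∂_1: C_1 → C_0 is given by ∂[p,q] = [q] − [p]. For instance
  ∂[v_0,v_1] = [v_1] − [v_0].
This gives a 6×12 integer matrix of rank 5; reducing to Smith normal form yields diagonal entries (1,1,1,1,1).

Boundary ∂_2: C_2 → C_1 maps a triangle to the signed sum of its edges. For instance
  ∂[v_0,v_1,v_3] = [v_1,v_3] − [v_0,v_3] + [v_0,v_1],
  ∂[v_1,v_2,v_5] = [v_2,v_5] − [v_1,v_5] + [v_1,v_2].
As a 12×6 matrix over Z this has rank 6, with invariant factors (1,1,1,1,1,1).

Now H_k = ker ∂_k / im ∂_{k+1}, so:

  H_0: rank C_0 − rank ∂_1 = 6 − 5 = 1, and the invariant factors of ∂_1 are all 1, so H_0 = Z.
  H_1: rank ker ∂_1 − rank ∂_2 = (12 − 5) − 6 = 1, and the invariant factors of ∂_2 are all 1, so H_1 = Z.
  H_2: rank ker ∂_2 − rank ∂_3 = (6 − 6) − 0 = 0, and there is no ∂_3, so H_2 = 0.

H_0 = Z,  H_1 = Z,  H_2 = 0.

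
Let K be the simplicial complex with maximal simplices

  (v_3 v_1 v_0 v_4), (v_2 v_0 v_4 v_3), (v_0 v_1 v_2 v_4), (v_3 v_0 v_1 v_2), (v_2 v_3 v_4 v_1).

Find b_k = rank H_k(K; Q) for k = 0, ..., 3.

K has 5 vertices, 10 edges, 10 triangles, 5 3-simplices.
rank ∂_0 = 0, rank ∂_1 = 4 ⇒ b_0 = 5 − 0 − 4 = 1; all invariant factors of ∂_1 are 1 so no torsion. So H_0 = Z.
rank ∂_1 = 4, rank ∂_2 = 6 ⇒ b_1 = 10 − 4 − 6 = 0; all invariant factors of ∂_2 are 1 so no torsion. So H_1 = 0.
rank ∂_2 = 6, rank ∂_3 = 4 ⇒ b_2 = 10 − 6 − 4 = 0; all invariant factors of ∂_3 are 1 so no torsion. So H_2 = 0.
rank ∂_3 = 4, rank ∂_4 = 0 ⇒ b_3 = 5 − 4 − 0 = 1. So H_3 = Z.

b_0 = 1, b_1 = 0, b_2 = 0, b_3 = 1.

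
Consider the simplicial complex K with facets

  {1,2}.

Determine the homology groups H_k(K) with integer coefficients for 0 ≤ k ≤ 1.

H_0 = Z,  H_1 = 0.

Take the total order 1 < 2 on the vertex set. Then K (dimension 1) consists of the simplices:

  0-simplices (2): [1], [2]
  1-simplices (1): [1,2]

so the chain groups are C_0 ≅ Z^2, C_1 ≅ Z^1.

The boundary map ∂_1: C_1 → C_0 maps an edge to its endpoints' difference, ∂[p,q] = q − p. For instance
  ∂[1,2] = [2] − [1].
This gives a 2×1 integer matrix of rank 1; reducing to Smith normal form yields diagonal entries (1).

From H_k ≅ ker(∂_k) / im(∂_{k+1}) we obtain:

  H_0: rank C_0 − rank ∂_1 = 2 − 1 = 1, and the invariant factors of ∂_1 are all 1, so H_0 = Z.
  H_1: rank ker ∂_1 − rank ∂_2 = (1 − 1) − 0 = 0, and there is no ∂_2, so H_1 = 0.

As a check, the Euler characteristic is 2 − 1 = 1, which agrees with 1 − 0 = 1.
(K is a triangulation of the 1-simplex.)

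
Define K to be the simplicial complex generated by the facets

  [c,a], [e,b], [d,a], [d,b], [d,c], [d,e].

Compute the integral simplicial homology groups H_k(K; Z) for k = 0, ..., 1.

H_0 = Z,  H_1 = Z^2.

Take the total order a < b < c < d < e on the vertex set. Then K (dimension 1) consists of the simplices:

  0-simplices (5): a, b, c, d, e
  1-simplices (6): ac, ad, bd, be, cd, de

giving chain groups C_0 ≅ Z^5, C_1 ≅ Z^6.

∂_1: C_1 → C_0 sends each edge [p,q] (with p < q) to q − p. For instance
  ∂ac = c − a.
This gives a 5×6 integer matrix of rank 4; reducing to Smith normal form yields diagonal entries (1,1,1,1).

Computing H_k = (kernel of ∂_k) / (image of ∂_{k+1}):

  H_0: rank C_0 − rank ∂_1 = 5 − 4 = 1, and the invariant factors of ∂_1 are all 1, so H_0 = Z.
  H_1: rank ker ∂_1 − rank ∂_2 = (6 − 4) − 0 = 2, and there is no ∂_2, so H_1 = Z^2.

(K is a triangulation of a wedge of 2 circles.)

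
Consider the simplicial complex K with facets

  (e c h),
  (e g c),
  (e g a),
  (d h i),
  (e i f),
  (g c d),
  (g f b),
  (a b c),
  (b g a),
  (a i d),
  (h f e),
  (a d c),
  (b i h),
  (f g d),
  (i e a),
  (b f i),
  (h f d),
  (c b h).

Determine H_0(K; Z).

H_0 = Z.

We work with the vertex ordering a < b < c < d < e < f < g < h < i. The simplices of K, each written with vertices in increasing order, are:

  0-simplices (9): a, b, c, d, e, f, g, h, i
  1-simplices (27): ab, ac, ad, ae, ag, ai, bc, bf, bg, bh, bi, cd, ce, cg, ch, df, dg, dh, di, ef, eg, eh, ei, fg, fh, fi, hi
  2-simplices (18): abc, abg, acd, adi, aeg, aei, bch, bfg, bfi, bhi, cdg, ceg, ceh, dfg, dfh, dhi, efh, efi

Hence C_0 ≅ Z^9, C_1 ≅ Z^27, C_2 ≅ Z^18.

∂_1: C_1 → C_0 sends each edge [p,q] (with p < q) to q − p. For instance
  ∂di = i − d.
This gives a 9×27 integer matrix of rank 8; reducing to Smith normal form yields diagonal entries (1,1,1,1,1,1,1,1).

∂_2: C_2 → C_1 acts by ∂[p,q,r] = [q,r] − [p,r] + [p,q]. For instance
  ∂cdg = dg − cg + cd,
  ∂ceg = eg − cg + ce.
The 27×18 boundary matrix has rank 18 and Smith normal form diag(1,1,1,1,1,1,1,1,1,1,1,1,1,1,1,1,1,2).

From H_k ≅ ker(∂_k) / im(∂_{k+1}) we obtain:

  H_0: rank C_0 − rank ∂_1 = 9 − 8 = 1, and the invariant factors of ∂_1 are all 1, so H_0 ≅ Z.

(K is a triangulation of the Klein bottle.)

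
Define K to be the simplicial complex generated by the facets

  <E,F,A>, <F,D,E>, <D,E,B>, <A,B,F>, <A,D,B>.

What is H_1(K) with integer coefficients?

H_1 = Z.

K has 5 vertices, 10 edges, 5 triangles.
rank ∂_1 = 4, rank ∂_2 = 5 ⇒ b_1 = 10 − 4 − 5 = 1; all invariant factors of ∂_2 are 1 so no torsion. So H_1 = Z.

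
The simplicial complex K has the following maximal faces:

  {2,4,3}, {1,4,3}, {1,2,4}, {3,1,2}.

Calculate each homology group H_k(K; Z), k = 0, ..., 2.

H_0 ≅ Z,  H_1 = 0,  H_2 ≅ Z.

Order the vertices as 1 < 2 < 3 < 4. Listing each simplex with vertices in this order, K has dimension 2 with simplices:

  0-simplices (4): [1], [2], [3], [4]
  1-simplices (6): [1,2], [1,3], [1,4], [2,3], [2,4], [3,4]
  2-simplices (4): [1,2,3], [1,2,4], [1,3,4], [2,3,4]

giving chain groups C_0 ≅ Z^4, C_1 ≅ Z^6, C_2 ≅ Z^4.

The boundary map ∂_1: C_1 → C_0 is given by ∂[p,q] = [q] − [p].
This gives a 4×6 integer matrix of rank 3; reducing to Smith normal form yields diagonal entries (1,1,1).

∂_2: C_2 → C_1 maps a triangle to the signed sum of its edges. For instance
  ∂[1,2,4] = [2,4] − [1,4] + [1,2],
  ∂[1,3,4] = [3,4] − [1,4] + [1,3].
The resulting 6×4 matrix has rank 3, and its Smith normal form has invariant factors (1,1,1).

Reading off H_k = ker ∂_k / im ∂_{k+1}:

  H_0: rank C_0 − rank ∂_1 = 4 − 3 = 1, and the invariant factors of ∂_1 are all 1, so H_0 ≅ Z.
  H_1: rank ker ∂_1 − rank ∂_2 = (6 − 3) − 3 = 0, and the invariant factors of ∂_2 are all 1, so H_1 ≅ 0.
  H_2: rank ker ∂_2 − rank ∂_3 = (4 − 3) − 0 = 1, and there is no ∂_3, so H_2 ≅ Z.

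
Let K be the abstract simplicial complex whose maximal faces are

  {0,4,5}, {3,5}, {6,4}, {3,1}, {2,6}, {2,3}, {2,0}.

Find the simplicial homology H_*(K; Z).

We work with the vertex ordering 0 < 1 < 2 < 3 < 4 < 5 < 6. The simplices of K, each written with vertices in increasing order, are:

  0-simplices (7): [0], [1], [2], [3], [4], [5], [6]
  1-simplices (9): [0,2], [0,4], [0,5], [1,3], [2,3], [2,6], [3,5], [4,5], [4,6]
  2-simplices (1): [0,4,5]

Hence C_0 ≅ Z^7, C_1 ≅ Z^9, C_2 ≅ Z^1.

Boundary ∂_1: C_1 → C_0 sends each edge [p,q] (with p < q) to q − p.
This gives a 7×9 integer matrix of rank 6; reducing to Smith normal form yields diagonal entries (1,1,1,1,1,1).

The boundary map ∂_2: C_2 → C_1 acts by ∂[p,q,r] = [q,r] − [p,r] + [p,q]. For instance
  ∂[0,4,5] = [4,5] − [0,5] + [0,4].
As a 9×1 matrix over Z this has rank 1, with invariant factors (1).

Reading off H_k = ker ∂_k / im ∂_{k+1}:

  H_0: rank C_0 − rank ∂_1 = 7 − 6 = 1, and the invariant factors of ∂_1 are all 1, so H_0 = Z.
  H_1: rank ker ∂_1 − rank ∂_2 = (9 − 6) − 1 = 2, and the invariant factors of ∂_2 are all 1, so H_1 = Z^2.
  H_2: rank ker ∂_2 − rank ∂_3 = (1 − 1) − 0 = 0, and there is no ∂_3, so H_2 = 0.

As a check, the Euler characteristic is 7 − 9 + 1 = -1, which agrees with 1 − 2 + 0 = -1.

H_0 = Z,  H_1 = Z^2,  H_2 = 0.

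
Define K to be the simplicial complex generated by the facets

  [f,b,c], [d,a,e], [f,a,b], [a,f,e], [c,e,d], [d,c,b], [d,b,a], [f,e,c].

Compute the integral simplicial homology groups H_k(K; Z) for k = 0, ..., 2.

We work with the vertex ordering a < b < c < d < e < f. The simplices of K, each written with vertices in increasing order, are:

  0-simplices (6): a, b, c, d, e, f
  1-simplices (12): ab, ad, ae, af, bc, bd, bf, cd, ce, cf, de, ef
  2-simplices (8): abd, abf, ade, aef, bcd, bcf, cde, cef

giving chain groups C_0 ≅ Z^6, C_1 ≅ Z^12, C_2 ≅ Z^8.

∂_1: C_1 → C_0 sends each edge [p,q] (with p < q) to q − p.
The 6×12 boundary matrix has rank 5 and Smith normal form diag(1,1,1,1,1).

The boundary map ∂_2: C_2 → C_1 maps a triangle to the signed sum of its edges. For instance
  ∂cef = ef − cf + ce,
  ∂ade = de − ae + ad.
The 12×8 boundary matrix has rank 7 and Smith normal form diag(1,1,1,1,1,1,1).

From H_k ≅ ker(∂_k) / im(∂_{k+1}) we obtain:

  H_0: rank C_0 − rank ∂_1 = 6 − 5 = 1, and the invariant factors of ∂_1 are all 1, so H_0 = Z.
  H_1: rank ker ∂_1 − rank ∂_2 = (12 − 5) − 7 = 0, and the invariant factors of ∂_2 are all 1, so H_1 = 0.
  H_2: rank ker ∂_2 − rank ∂_3 = (8 − 7) − 0 = 1, and there is no ∂_3, so H_2 = Z.

H_0 = Z,  H_1 = 0,  H_2 = Z.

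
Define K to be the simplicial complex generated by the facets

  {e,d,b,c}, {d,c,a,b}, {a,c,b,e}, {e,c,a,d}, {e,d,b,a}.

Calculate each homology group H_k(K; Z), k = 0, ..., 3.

Fix the vertex order a < b < c < d < e and write every simplex with vertices in increasing order. Then dim K = 3 and the simplices of K are:

  0-simplices (5): a, b, c, d, e
  1-simplices (10): ab, ac, ad, ae, bc, bd, be, cd, ce, de
  2-simplices (10): abc, abd, abe, acd, ace, ade, bcd, bce, bde, cde
  3-simplices (5): abcd, abce, abde, acde, bcde

so the chain groups are C_0 ≅ Z^5, C_1 ≅ Z^10, C_2 ≅ Z^10, C_3 ≅ Z^5.

The boundary map ∂_1: C_1 → C_0 maps an edge to its endpoints' difference, ∂[p,q] = q − p. For instance
  ∂bc = c − b.
As a 5×10 matrix over Z this has rank 4, with invariant factors (1,1,1,1).

Boundary ∂_2: C_2 → C_1 maps a triangle to the signed sum of its edges. For instance
  ∂abe = be − ae + ab,
  ∂ade = de − ae + ad.
The 10×10 boundary matrix has rank 6 and Smith normal form diag(1,1,1,1,1,1).

∂_3: C_3 → C_2 sends each 3-simplex σ to the alternating sum Σ_i (−1)^i (σ with its i-th vertex removed). For instance
  ∂abce = bce − ace + abe − abc,
  ∂acde = cde − ade + ace − acd.
This gives a 10×5 integer matrix of rank 4; reducing to Smith normal form yields diagonal entries (1,1,1,1).

From H_k ≅ ker(∂_k) / im(∂_{k+1}) we obtain:

  H_0: rank C_0 − rank ∂_1 = 5 − 4 = 1, and the invariant factors of ∂_1 are all 1, so H_0 = Z.
  H_1: rank ker ∂_1 − rank ∂_2 = (10 − 4) − 6 = 0, and the invariant factors of ∂_2 are all 1, so H_1 = 0.
  H_2: rank ker ∂_2 − rank ∂_3 = (10 − 6) − 4 = 0, and the invariant factors of ∂_3 are all 1, so H_2 = 0.
  H_3: rank ker ∂_3 − rank ∂_4 = (5 − 4) − 0 = 1, and there is no ∂_4, so H_3 = Z.

H_0 = Z,  H_1 = 0,  H_2 = 0,  H_3 = Z.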